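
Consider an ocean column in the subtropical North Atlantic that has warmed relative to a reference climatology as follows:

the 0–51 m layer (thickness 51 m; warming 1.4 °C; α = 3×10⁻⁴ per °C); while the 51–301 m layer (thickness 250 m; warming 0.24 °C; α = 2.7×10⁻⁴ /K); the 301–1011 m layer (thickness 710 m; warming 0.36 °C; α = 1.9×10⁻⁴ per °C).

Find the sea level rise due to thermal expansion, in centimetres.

1.4 × 51 × 3×10⁻⁴ = 0.02142 m
51–301 m: 0.24 × 250 × 2.7×10⁻⁴ = 0.01620 m
Layer 3: 1.9×10⁻⁴ × 710 × 0.36 = 0.048564 m
Δh = 0.02142 + 0.01620 + 0.048564 = 0.086184 m

Δh ≈ 8.6 cm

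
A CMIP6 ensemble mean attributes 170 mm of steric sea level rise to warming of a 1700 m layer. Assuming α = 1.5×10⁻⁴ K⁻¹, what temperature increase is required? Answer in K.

ΔT = Δh/(αH) = 0.17 / (1.5×10⁻⁴ × 1700) ≈ 0.6667 K

0.667 K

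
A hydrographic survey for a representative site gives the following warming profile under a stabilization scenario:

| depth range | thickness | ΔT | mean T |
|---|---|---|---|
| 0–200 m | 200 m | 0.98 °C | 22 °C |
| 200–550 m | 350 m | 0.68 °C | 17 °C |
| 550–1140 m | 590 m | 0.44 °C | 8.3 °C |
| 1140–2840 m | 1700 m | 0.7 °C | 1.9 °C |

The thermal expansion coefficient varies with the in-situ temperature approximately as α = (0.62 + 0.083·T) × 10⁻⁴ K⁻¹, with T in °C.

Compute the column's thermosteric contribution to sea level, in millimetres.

about 223 mm

Layer 1: α = (0.62 + 0.083×22)×10⁻⁴ = 2.446×10⁻⁴ K⁻¹
Layer 2: α = (0.62 + 0.083×17)×10⁻⁴ = 2.031×10⁻⁴ K⁻¹
Layer 3: α = (0.62 + 0.083×8.3)×10⁻⁴ = 1.3089×10⁻⁴ K⁻¹
Layer 4: α = (0.62 + 0.083×1.9)×10⁻⁴ = 0.7777×10⁻⁴ K⁻¹
0.98 × 200 × 2.446×10⁻⁴ = 0.0479416 m
Layer 2: 2.031×10⁻⁴ × 350 × 0.68 = 0.0483378 m
550–1140 m: 1.3089×10⁻⁴ × 590 × 0.44 = 0.033979044 m
1700 × 0.7777×10⁻⁴ × 0.7 = 0.0925463 m
Δh = 0.0479416 + 0.0483378 + 0.033979044 + 0.0925463 = 0.222804744 m ≈ 223 mm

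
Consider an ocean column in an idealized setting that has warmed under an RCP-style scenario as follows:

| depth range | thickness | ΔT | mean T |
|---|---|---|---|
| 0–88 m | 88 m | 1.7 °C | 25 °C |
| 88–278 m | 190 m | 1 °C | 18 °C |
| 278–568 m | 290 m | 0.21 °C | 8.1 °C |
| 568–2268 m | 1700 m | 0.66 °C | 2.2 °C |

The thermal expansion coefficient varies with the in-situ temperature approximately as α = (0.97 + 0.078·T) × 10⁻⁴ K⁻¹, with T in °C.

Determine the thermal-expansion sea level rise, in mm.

Layer 1: α = (0.97 + 0.078×25)×10⁻⁴ = 2.92×10⁻⁴ K⁻¹
Layer 2: α = (0.97 + 0.078×18)×10⁻⁴ = 2.374×10⁻⁴ K⁻¹
Layer 3: α = (0.97 + 0.078×8.1)×10⁻⁴ = 1.6018×10⁻⁴ K⁻¹
Layer 4: α = (0.97 + 0.078×2.2)×10⁻⁴ = 1.1416×10⁻⁴ K⁻¹
88 × 1.7 × 2.92×10⁻⁴ = 0.0436832 m
Layer 2: 190 × 1 × 2.374×10⁻⁴ = 0.045106 m
1.6018×10⁻⁴ × 0.21 × 290 = 0.009754962 m
Layer 4: 0.66 × 1700 × 1.1416×10⁻⁴ = 0.12808752 m
Δh = 0.0436832 + 0.045106 + 0.009754962 + 0.12808752 = 0.226631682 m

230 mm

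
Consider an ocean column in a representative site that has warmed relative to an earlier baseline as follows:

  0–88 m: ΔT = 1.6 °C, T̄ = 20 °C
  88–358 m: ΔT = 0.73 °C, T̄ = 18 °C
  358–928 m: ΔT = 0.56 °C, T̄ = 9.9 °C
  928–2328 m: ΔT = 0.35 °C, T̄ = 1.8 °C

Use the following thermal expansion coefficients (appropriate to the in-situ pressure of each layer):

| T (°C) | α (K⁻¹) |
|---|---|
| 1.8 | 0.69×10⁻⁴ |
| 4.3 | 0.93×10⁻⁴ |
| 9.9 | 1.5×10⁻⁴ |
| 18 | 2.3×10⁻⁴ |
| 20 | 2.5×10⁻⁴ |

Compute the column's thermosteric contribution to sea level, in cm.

about 16.2 cm

Layer 1 at 20 °C → α = 2.5×10⁻⁴ K⁻¹
Layer 2 at 18 °C → α = 2.3×10⁻⁴ K⁻¹
Layer 3 at 9.9 °C → α = 1.5×10⁻⁴ K⁻¹
Layer 4 at 1.8 °C → α = 0.69×10⁻⁴ K⁻¹
0–88 m: 2.5×10⁻⁴ × 1.6 × 88 = 0.03520 m
0.73 × 270 × 2.3×10⁻⁴ = 0.045333 m
358–928 m: 570 × 0.56 × 1.5×10⁻⁴ = 0.04788 m
0.69×10⁻⁴ × 1400 × 0.35 = 0.03381 m
Δh = 0.03520 + 0.045333 + 0.04788 + 0.03381 = 0.162223 m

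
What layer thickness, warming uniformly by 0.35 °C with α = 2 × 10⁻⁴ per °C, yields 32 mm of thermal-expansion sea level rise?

H = Δh/(αΔT) = 0.032 / (2×10⁻⁴ × 0.35) ≈ 457.1 m

H ≈ 457 m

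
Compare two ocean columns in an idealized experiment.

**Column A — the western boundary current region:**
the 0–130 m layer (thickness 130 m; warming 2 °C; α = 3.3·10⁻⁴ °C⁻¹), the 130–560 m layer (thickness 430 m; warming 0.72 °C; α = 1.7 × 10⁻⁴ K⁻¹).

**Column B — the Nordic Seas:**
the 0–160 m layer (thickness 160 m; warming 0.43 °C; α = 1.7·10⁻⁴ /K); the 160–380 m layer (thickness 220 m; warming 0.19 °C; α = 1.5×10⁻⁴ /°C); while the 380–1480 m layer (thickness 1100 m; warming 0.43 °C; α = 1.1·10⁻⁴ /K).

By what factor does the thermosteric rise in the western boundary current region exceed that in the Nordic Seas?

A Layer 1: 2 × 3.3×10⁻⁴ × 130 = 0.08580 m
A Layer 2: 0.72 × 430 × 1.7×10⁻⁴ = 0.052632 m
A total: 0.138432 m
B 0.43 × 160 × 1.7×10⁻⁴ = 0.011696 m
B 160–380 m: 1.5×10⁻⁴ × 220 × 0.19 = 0.00627 m
B Layer 3: 0.43 × 1100 × 1.1×10⁻⁴ = 0.05203 m
B total: 0.069996 m
Ratio: 0.138432 / 0.069996 ≈ 1.978

≈ 2.0×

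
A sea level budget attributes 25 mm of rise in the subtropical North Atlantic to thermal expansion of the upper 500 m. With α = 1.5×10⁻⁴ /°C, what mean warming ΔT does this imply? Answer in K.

about 0.33 K

ΔT = Δh/(αH) = 0.025 / (1.5×10⁻⁴ × 500) ≈ 0.3333 K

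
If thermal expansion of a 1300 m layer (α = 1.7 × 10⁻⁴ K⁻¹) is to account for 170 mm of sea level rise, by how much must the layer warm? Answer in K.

ΔT = Δh/(αH) = 0.17 / (1.7×10⁻⁴ × 1300) ≈ 0.7692 K

0.769 K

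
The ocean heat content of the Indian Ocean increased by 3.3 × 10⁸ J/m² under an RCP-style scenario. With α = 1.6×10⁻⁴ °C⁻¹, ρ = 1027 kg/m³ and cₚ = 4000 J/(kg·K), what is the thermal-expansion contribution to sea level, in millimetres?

12.9 mm

Δh = αQ/(ρcₚ) = 1.6×10⁻⁴ × 3.3×10⁸ / (1027 × 4000) ≈ 0.012853 m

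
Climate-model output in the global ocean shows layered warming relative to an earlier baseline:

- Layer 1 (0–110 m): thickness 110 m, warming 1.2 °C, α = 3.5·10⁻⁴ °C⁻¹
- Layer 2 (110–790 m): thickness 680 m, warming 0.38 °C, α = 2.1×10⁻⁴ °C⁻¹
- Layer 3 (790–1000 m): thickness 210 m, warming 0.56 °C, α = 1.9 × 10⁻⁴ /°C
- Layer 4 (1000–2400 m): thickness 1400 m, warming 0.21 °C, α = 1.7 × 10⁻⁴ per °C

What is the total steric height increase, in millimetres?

0–110 m: 1.2 × 110 × 3.5×10⁻⁴ = 0.04620 m
110–790 m: 680 × 2.1×10⁻⁴ × 0.38 = 0.054264 m
790–1000 m: 210 × 1.9×10⁻⁴ × 0.56 = 0.022344 m
Layer 4: 1.7×10⁻⁴ × 1400 × 0.21 = 0.04998 m
Δh = 0.04620 + 0.054264 + 0.022344 + 0.04998 = 0.172788 m

173 mm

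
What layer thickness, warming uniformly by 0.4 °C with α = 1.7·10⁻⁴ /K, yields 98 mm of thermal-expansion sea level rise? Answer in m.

H = Δh/(αΔT) = 0.098 / (1.7×10⁻⁴ × 0.4) ≈ 1441 m

H ≈ 1400 m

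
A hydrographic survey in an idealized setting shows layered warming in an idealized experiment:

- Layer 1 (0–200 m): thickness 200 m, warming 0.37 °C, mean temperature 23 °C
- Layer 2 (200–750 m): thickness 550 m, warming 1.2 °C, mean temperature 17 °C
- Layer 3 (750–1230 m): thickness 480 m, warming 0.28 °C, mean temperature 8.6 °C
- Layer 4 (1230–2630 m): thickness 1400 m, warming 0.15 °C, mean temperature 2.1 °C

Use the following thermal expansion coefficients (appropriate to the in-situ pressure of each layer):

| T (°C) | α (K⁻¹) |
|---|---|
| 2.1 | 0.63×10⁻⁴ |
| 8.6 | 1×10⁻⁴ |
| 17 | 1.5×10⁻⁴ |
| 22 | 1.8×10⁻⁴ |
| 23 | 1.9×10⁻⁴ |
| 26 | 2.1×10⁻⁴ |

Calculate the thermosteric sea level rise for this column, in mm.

140 mm

Layer 1 at 23 °C → α = 1.9×10⁻⁴ K⁻¹
Layer 2 at 17 °C → α = 1.5×10⁻⁴ K⁻¹
Layer 3 at 8.6 °C → α = 1×10⁻⁴ K⁻¹
Layer 4 at 2.1 °C → α = 0.63×10⁻⁴ K⁻¹
Layer 1: 0.37 × 1.9×10⁻⁴ × 200 = 0.01406 m
1.2 × 1.5×10⁻⁴ × 550 = 0.09900 m
0.28 × 480 × 1×10⁻⁴ = 0.01344 m
Layer 4: 0.63×10⁻⁴ × 0.15 × 1400 = 0.01323 m
Δh = 0.01406 + 0.09900 + 0.01344 + 0.01323 = 0.13973 m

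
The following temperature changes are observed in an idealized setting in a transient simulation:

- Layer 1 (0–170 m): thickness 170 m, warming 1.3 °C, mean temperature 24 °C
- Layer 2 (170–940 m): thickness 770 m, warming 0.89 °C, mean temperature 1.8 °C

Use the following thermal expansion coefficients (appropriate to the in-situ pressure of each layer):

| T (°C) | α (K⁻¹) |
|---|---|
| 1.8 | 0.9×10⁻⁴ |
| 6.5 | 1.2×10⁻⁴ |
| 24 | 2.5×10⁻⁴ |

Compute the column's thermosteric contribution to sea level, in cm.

11.7 cm of thermosteric rise

Layer 1 at 24 °C → α = 2.5×10⁻⁴ K⁻¹
Layer 2 at 1.8 °C → α = 0.9×10⁻⁴ K⁻¹
2.5×10⁻⁴ × 1.3 × 170 = 0.05525 m
770 × 0.89 × 0.9×10⁻⁴ = 0.061677 m
Δh = 0.05525 + 0.061677 = 0.116927 m ≈ 11.7 cm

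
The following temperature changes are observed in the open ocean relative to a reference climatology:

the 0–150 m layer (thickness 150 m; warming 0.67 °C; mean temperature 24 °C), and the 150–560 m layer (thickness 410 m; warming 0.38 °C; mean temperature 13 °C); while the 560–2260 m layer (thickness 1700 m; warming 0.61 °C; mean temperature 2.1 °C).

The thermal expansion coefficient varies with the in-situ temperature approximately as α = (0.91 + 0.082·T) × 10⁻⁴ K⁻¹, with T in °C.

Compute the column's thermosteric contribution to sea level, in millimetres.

Layer 1: α = (0.91 + 0.082×24)×10⁻⁴ = 2.878×10⁻⁴ K⁻¹
Layer 2: α = (0.91 + 0.082×13)×10⁻⁴ = 1.976×10⁻⁴ K⁻¹
Layer 3: α = (0.91 + 0.082×2.1)×10⁻⁴ = 1.0822×10⁻⁴ K⁻¹
0–150 m: 150 × 2.878×10⁻⁴ × 0.67 = 0.0289239 m
150–560 m: 1.976×10⁻⁴ × 410 × 0.38 = 0.03078608 m
Layer 3: 1.0822×10⁻⁴ × 1700 × 0.61 = 0.11222414 m
Δh = 0.0289239 + 0.03078608 + 0.11222414 = 0.17193412 m

172 mm of thermosteric rise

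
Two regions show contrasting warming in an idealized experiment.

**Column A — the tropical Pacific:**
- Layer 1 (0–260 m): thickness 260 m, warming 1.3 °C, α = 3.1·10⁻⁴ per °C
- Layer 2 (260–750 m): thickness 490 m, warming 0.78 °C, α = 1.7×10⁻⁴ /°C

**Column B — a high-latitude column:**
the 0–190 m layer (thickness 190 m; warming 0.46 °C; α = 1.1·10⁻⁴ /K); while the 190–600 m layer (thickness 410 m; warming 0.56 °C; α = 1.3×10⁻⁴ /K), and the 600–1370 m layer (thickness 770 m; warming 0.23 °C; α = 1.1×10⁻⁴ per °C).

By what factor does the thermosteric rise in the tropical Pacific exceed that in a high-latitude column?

A 0–260 m: 260 × 3.1×10⁻⁴ × 1.3 = 0.10478 m
A 260–750 m: 1.7×10⁻⁴ × 0.78 × 490 = 0.064974 m
A total: 0.169754 m
B 0–190 m: 1.1×10⁻⁴ × 0.46 × 190 = 0.009614 m
B Layer 2: 0.56 × 1.3×10⁻⁴ × 410 = 0.029848 m
B Layer 3: 1.1×10⁻⁴ × 770 × 0.23 = 0.019481 m
B total: 0.058943 m
Ratio: 0.169754 / 0.058943 ≈ 2.880

a factor of 2.88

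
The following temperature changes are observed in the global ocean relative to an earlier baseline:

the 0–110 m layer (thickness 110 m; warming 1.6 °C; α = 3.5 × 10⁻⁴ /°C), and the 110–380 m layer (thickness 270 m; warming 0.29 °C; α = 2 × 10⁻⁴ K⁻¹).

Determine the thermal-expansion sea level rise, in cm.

0–110 m: 110 × 3.5×10⁻⁴ × 1.6 = 0.06160 m
Layer 2: 270 × 0.29 × 2×10⁻⁴ = 0.01566 m
Δh = 0.06160 + 0.01566 = 0.07726 m ≈ 7.73 cm

7.73 cm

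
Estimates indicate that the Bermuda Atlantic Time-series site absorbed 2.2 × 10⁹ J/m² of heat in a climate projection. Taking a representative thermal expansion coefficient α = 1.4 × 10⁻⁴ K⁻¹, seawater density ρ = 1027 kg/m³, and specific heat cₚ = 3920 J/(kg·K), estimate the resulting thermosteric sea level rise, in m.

Δh = αQ/(ρcₚ) = 1.4×10⁻⁴ × 2.2×10⁹ / (1027 × 3920) ≈ 0.076506 m

Δh = 0.0765 m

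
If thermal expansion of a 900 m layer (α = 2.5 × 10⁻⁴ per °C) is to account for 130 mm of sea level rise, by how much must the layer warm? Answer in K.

about 0.578 K

ΔT = Δh/(αH) = 0.13 / (2.5×10⁻⁴ × 900) ≈ 0.5778 K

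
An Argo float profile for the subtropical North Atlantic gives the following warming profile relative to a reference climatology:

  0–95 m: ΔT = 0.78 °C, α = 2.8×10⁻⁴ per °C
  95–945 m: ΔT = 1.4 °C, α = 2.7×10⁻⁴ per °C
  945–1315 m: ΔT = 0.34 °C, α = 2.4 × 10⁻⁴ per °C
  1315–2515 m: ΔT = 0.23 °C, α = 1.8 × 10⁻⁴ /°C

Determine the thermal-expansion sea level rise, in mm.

about 422 mm

Layer 1: 95 × 0.78 × 2.8×10⁻⁴ = 0.020748 m
95–945 m: 850 × 1.4 × 2.7×10⁻⁴ = 0.32130 m
Layer 3: 2.4×10⁻⁴ × 0.34 × 370 = 0.030192 m
Layer 4: 1.8×10⁻⁴ × 1200 × 0.23 = 0.04968 m
Δh = 0.020748 + 0.32130 + 0.030192 + 0.04968 = 0.42192 m ≈ 422 mm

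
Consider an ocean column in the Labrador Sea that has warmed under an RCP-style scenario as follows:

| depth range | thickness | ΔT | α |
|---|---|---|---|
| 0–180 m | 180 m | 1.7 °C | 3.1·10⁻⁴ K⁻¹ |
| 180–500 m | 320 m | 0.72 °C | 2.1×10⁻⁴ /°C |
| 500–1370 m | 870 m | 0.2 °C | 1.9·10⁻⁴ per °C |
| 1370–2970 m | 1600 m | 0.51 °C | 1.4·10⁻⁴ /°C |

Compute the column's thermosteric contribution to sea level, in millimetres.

291 mm of thermosteric rise

0–180 m: 180 × 3.1×10⁻⁴ × 1.7 = 0.09486 m
0.72 × 2.1×10⁻⁴ × 320 = 0.048384 m
Layer 3: 1.9×10⁻⁴ × 870 × 0.2 = 0.03306 m
0.51 × 1.4×10⁻⁴ × 1600 = 0.11424 m
Δh = 0.09486 + 0.048384 + 0.03306 + 0.11424 = 0.290544 m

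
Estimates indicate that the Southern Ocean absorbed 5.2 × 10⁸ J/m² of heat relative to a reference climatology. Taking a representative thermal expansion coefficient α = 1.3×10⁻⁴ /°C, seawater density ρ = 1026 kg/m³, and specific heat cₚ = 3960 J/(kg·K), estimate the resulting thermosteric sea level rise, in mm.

Δh = αQ/(ρcₚ) = 1.3×10⁻⁴ × 5.2×10⁸ / (1026 × 3960) ≈ 0.016638 m

16.6 mm of thermosteric rise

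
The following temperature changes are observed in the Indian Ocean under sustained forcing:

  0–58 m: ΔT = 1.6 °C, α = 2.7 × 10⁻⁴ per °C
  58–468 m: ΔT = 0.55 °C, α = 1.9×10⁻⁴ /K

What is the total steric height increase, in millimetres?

about 67.9 mm

0–58 m: 58 × 2.7×10⁻⁴ × 1.6 = 0.025056 m
58–468 m: 0.55 × 1.9×10⁻⁴ × 410 = 0.042845 m
Δh = 0.025056 + 0.042845 = 0.067901 m ≈ 67.9 mm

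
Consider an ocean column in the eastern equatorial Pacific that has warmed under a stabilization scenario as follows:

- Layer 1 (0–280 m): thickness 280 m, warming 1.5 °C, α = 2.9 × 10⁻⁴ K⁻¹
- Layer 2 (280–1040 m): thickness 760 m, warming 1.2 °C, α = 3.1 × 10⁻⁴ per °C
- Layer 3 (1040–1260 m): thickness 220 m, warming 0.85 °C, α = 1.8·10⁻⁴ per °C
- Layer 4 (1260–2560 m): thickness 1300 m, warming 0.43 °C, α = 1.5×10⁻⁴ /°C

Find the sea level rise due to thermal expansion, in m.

0.522 m of thermosteric rise

Layer 1: 1.5 × 280 × 2.9×10⁻⁴ = 0.12180 m
Layer 2: 760 × 1.2 × 3.1×10⁻⁴ = 0.28272 m
1040–1260 m: 0.85 × 1.8×10⁻⁴ × 220 = 0.03366 m
1260–2560 m: 1.5×10⁻⁴ × 1300 × 0.43 = 0.08385 m
Δh = 0.12180 + 0.28272 + 0.03366 + 0.08385 = 0.52203 m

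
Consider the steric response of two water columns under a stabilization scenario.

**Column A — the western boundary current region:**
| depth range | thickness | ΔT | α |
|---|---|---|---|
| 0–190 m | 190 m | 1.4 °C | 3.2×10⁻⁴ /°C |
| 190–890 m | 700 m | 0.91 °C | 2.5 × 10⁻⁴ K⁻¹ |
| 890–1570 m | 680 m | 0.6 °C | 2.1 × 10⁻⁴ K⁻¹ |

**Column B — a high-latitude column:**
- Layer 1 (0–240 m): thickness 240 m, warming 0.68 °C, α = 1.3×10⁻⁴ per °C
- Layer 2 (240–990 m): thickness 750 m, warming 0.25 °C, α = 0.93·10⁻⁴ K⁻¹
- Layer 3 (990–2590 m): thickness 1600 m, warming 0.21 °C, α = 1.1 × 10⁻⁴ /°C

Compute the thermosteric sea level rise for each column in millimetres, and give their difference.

Δh_A ≈ 330 mm, Δh_B ≈ 75.6 mm; difference ≈ 254 mm

A Layer 1: 3.2×10⁻⁴ × 190 × 1.4 = 0.08512 m
A Layer 2: 2.5×10⁻⁴ × 700 × 0.91 = 0.15925 m
A 680 × 2.1×10⁻⁴ × 0.6 = 0.08568 m
A total: 0.33005 m
B Layer 1: 0.68 × 1.3×10⁻⁴ × 240 = 0.021216 m
B Layer 2: 0.25 × 0.93×10⁻⁴ × 750 = 0.0174375 m
B 1.1×10⁻⁴ × 1600 × 0.21 = 0.03696 m
B total: 0.0756135 m
Difference: 0.33005 − 0.0756135 = 0.2544365 m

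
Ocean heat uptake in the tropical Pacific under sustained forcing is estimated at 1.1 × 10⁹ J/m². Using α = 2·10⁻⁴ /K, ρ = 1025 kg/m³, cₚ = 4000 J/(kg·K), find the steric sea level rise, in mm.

Δh = αQ/(ρcₚ) = 2×10⁻⁴ × 1.1×10⁹ / (1025 × 4000) ≈ 0.053659 m

53.7 mm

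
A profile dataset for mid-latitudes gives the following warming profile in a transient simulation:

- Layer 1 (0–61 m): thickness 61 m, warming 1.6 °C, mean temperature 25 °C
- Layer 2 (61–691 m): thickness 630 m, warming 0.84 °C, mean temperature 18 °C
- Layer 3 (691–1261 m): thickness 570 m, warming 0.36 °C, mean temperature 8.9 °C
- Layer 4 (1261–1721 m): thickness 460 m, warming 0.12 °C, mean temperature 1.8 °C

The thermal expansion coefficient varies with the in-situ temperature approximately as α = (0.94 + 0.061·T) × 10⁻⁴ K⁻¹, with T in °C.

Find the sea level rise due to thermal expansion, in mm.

Layer 1: α = (0.94 + 0.061×25)×10⁻⁴ = 2.465×10⁻⁴ K⁻¹
Layer 2: α = (0.94 + 0.061×18)×10⁻⁴ = 2.038×10⁻⁴ K⁻¹
Layer 3: α = (0.94 + 0.061×8.9)×10⁻⁴ = 1.4829×10⁻⁴ K⁻¹
Layer 4: α = (0.94 + 0.061×1.8)×10⁻⁴ = 1.0498×10⁻⁴ K⁻¹
0–61 m: 2.465×10⁻⁴ × 1.6 × 61 = 0.0240584 m
0.84 × 630 × 2.038×10⁻⁴ = 0.10785096 m
Layer 3: 570 × 1.4829×10⁻⁴ × 0.36 = 0.030429108 m
1.0498×10⁻⁴ × 460 × 0.12 = 0.005794896 m
Δh = 0.0240584 + 0.10785096 + 0.030429108 + 0.005794896 = 0.168133364 m

170 mm of thermosteric rise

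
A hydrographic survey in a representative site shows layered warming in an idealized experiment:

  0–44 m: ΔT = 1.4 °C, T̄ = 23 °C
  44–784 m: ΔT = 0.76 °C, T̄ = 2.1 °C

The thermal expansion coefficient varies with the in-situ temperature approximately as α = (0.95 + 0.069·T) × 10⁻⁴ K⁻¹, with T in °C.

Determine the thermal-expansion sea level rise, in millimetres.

Layer 1: α = (0.95 + 0.069×23)×10⁻⁴ = 2.537×10⁻⁴ K⁻¹
Layer 2: α = (0.95 + 0.069×2.1)×10⁻⁴ = 1.0949×10⁻⁴ K⁻¹
0–44 m: 2.537×10⁻⁴ × 44 × 1.4 = 0.01562792 m
740 × 0.76 × 1.0949×10⁻⁴ = 0.061577176 m
Δh = 0.01562792 + 0.061577176 = 0.077205096 m

77.2 mm of thermosteric rise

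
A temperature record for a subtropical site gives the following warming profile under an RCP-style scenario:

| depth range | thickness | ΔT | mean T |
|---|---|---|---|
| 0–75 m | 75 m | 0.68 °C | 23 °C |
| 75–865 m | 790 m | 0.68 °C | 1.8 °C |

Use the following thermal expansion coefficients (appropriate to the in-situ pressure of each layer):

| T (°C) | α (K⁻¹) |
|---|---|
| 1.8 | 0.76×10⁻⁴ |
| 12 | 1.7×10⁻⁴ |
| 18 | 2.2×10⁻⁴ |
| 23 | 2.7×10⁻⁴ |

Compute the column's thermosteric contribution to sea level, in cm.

5.46 cm

Layer 1 at 23 °C → α = 2.7×10⁻⁴ K⁻¹
Layer 2 at 1.8 °C → α = 0.76×10⁻⁴ K⁻¹
0.68 × 2.7×10⁻⁴ × 75 = 0.01377 m
790 × 0.76×10⁻⁴ × 0.68 = 0.0408272 m
Δh = 0.01377 + 0.0408272 = 0.0545972 m ≈ 5.46 cm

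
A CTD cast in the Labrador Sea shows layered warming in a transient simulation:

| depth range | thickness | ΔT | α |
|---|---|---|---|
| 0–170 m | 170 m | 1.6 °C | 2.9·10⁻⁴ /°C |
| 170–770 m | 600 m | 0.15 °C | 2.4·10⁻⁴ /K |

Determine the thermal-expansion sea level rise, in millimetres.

100 mm of thermosteric rise

Layer 1: 170 × 2.9×10⁻⁴ × 1.6 = 0.07888 m
Layer 2: 600 × 0.15 × 2.4×10⁻⁴ = 0.02160 m
Δh = 0.07888 + 0.02160 = 0.10048 m ≈ 100 mm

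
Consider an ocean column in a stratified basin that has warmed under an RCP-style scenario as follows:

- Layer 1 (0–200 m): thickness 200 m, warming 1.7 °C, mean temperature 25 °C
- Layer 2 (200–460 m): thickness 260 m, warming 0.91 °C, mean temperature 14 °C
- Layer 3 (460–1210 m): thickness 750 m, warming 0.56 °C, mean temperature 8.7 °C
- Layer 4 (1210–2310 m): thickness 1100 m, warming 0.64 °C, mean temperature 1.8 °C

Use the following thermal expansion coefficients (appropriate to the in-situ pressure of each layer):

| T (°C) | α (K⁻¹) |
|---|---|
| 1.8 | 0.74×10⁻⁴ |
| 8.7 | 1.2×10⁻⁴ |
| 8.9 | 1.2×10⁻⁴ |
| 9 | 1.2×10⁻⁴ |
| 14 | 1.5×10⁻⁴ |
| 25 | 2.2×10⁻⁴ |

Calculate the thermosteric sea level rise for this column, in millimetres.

Layer 1 at 25 °C → α = 2.2×10⁻⁴ K⁻¹
Layer 2 at 14 °C → α = 1.5×10⁻⁴ K⁻¹
Layer 3 at 8.7 °C → α = 1.2×10⁻⁴ K⁻¹
Layer 4 at 1.8 °C → α = 0.74×10⁻⁴ K⁻¹
Layer 1: 2.2×10⁻⁴ × 200 × 1.7 = 0.07480 m
Layer 2: 260 × 1.5×10⁻⁴ × 0.91 = 0.03549 m
Layer 3: 1.2×10⁻⁴ × 0.56 × 750 = 0.05040 m
1210–2310 m: 0.64 × 0.74×10⁻⁴ × 1100 = 0.052096 m
Δh = 0.07480 + 0.03549 + 0.05040 + 0.052096 = 0.212786 m ≈ 210 mm

about 210 mm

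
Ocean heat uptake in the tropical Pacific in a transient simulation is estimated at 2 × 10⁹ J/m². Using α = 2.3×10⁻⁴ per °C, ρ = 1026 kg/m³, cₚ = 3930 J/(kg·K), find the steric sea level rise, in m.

about 0.114 m

Δh = αQ/(ρcₚ) = 2.3×10⁻⁴ × 2×10⁹ / (1026 × 3930) ≈ 0.11408 m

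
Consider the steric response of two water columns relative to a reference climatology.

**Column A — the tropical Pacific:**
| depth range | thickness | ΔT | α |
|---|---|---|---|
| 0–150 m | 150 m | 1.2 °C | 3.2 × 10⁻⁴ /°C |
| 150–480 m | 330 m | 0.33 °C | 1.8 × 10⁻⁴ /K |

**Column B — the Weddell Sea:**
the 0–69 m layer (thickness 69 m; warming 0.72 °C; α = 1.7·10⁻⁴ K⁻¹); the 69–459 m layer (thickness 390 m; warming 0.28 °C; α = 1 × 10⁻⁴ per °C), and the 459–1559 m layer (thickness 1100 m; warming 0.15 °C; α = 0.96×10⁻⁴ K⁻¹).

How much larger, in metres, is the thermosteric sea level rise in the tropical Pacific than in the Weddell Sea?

0.042 m larger

A 150 × 3.2×10⁻⁴ × 1.2 = 0.05760 m
A 330 × 1.8×10⁻⁴ × 0.33 = 0.019602 m
A total: 0.077202 m
B 1.7×10⁻⁴ × 69 × 0.72 = 0.0084456 m
B Layer 2: 0.28 × 390 × 1×10⁻⁴ = 0.01092 m
B 459–1559 m: 0.15 × 1100 × 0.96×10⁻⁴ = 0.01584 m
B total: 0.0352056 m
Difference: 0.077202 − 0.0352056 = 0.0419964 m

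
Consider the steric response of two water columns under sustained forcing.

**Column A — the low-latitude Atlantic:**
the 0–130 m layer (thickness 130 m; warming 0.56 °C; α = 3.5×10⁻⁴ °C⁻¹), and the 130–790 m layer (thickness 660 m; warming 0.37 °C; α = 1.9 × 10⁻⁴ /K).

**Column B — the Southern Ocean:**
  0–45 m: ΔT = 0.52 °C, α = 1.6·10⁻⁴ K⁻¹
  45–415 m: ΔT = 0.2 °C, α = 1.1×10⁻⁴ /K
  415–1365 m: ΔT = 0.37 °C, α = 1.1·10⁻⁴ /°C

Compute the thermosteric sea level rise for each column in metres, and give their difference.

Δh_A ≈ 0.072 m, Δh_B ≈ 0.051 m; difference ≈ 0.021 m

A 0–130 m: 130 × 0.56 × 3.5×10⁻⁴ = 0.02548 m
A 130–790 m: 1.9×10⁻⁴ × 660 × 0.37 = 0.046398 m
A total: 0.071878 m
B Layer 1: 45 × 0.52 × 1.6×10⁻⁴ = 0.003744 m
B 45–415 m: 1.1×10⁻⁴ × 370 × 0.2 = 0.00814 m
B 415–1365 m: 1.1×10⁻⁴ × 950 × 0.37 = 0.038665 m
B total: 0.050549 m
Difference: 0.071878 − 0.050549 = 0.021329 m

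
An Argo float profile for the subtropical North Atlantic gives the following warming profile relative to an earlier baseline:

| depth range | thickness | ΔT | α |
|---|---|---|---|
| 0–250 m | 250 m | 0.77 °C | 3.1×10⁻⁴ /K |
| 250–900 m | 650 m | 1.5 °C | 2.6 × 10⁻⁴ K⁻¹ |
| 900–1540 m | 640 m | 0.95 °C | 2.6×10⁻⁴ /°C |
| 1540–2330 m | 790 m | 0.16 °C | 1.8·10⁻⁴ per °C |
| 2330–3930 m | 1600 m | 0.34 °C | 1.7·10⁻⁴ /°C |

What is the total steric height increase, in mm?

250 × 0.77 × 3.1×10⁻⁴ = 0.059675 m
2.6×10⁻⁴ × 650 × 1.5 = 0.25350 m
2.6×10⁻⁴ × 0.95 × 640 = 0.15808 m
Layer 4: 1.8×10⁻⁴ × 0.16 × 790 = 0.022752 m
Layer 5: 1600 × 0.34 × 1.7×10⁻⁴ = 0.09248 m
Δh = 0.059675 + 0.25350 + 0.15808 + 0.022752 + 0.09248 = 0.586487 m ≈ 586 mm

Δh ≈ 586 mm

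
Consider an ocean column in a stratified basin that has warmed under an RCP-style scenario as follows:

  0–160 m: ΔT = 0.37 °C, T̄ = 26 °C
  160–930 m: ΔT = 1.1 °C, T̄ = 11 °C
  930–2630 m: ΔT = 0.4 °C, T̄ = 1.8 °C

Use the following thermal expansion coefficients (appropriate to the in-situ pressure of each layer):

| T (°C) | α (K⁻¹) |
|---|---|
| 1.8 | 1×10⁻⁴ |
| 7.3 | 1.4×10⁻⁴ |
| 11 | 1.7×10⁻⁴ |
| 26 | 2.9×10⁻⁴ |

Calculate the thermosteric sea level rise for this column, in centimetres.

Δh ≈ 23 cm

Layer 1 at 26 °C → α = 2.9×10⁻⁴ K⁻¹
Layer 2 at 11 °C → α = 1.7×10⁻⁴ K⁻¹
Layer 3 at 1.8 °C → α = 1×10⁻⁴ K⁻¹
Layer 1: 160 × 0.37 × 2.9×10⁻⁴ = 0.017168 m
160–930 m: 1.1 × 1.7×10⁻⁴ × 770 = 0.14399 m
1×10⁻⁴ × 0.4 × 1700 = 0.06800 m
Δh = 0.017168 + 0.14399 + 0.06800 = 0.229158 m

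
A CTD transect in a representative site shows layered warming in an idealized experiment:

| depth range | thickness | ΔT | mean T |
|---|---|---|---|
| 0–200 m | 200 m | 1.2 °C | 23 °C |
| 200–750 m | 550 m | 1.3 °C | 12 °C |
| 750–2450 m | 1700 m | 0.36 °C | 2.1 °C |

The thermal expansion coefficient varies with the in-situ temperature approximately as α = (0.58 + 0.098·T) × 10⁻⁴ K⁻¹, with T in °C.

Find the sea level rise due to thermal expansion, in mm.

242 mm

Layer 1: α = (0.58 + 0.098×23)×10⁻⁴ = 2.834×10⁻⁴ K⁻¹
Layer 2: α = (0.58 + 0.098×12)×10⁻⁴ = 1.756×10⁻⁴ K⁻¹
Layer 3: α = (0.58 + 0.098×2.1)×10⁻⁴ = 0.7858×10⁻⁴ K⁻¹
Layer 1: 2.834×10⁻⁴ × 200 × 1.2 = 0.068016 m
1.3 × 1.756×10⁻⁴ × 550 = 0.125554 m
1700 × 0.36 × 0.7858×10⁻⁴ = 0.04809096 m
Δh = 0.068016 + 0.125554 + 0.04809096 = 0.24166096 m ≈ 242 mm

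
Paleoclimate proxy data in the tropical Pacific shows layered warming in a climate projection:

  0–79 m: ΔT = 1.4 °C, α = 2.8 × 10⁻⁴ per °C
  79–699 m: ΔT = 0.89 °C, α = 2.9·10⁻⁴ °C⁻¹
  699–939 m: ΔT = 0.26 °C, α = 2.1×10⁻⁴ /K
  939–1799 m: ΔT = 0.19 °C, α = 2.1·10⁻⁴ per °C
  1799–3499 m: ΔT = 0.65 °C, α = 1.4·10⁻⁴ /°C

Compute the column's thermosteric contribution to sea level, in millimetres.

Layer 1: 1.4 × 79 × 2.8×10⁻⁴ = 0.030968 m
620 × 2.9×10⁻⁴ × 0.89 = 0.160022 m
240 × 2.1×10⁻⁴ × 0.26 = 0.013104 m
Layer 4: 860 × 0.19 × 2.1×10⁻⁴ = 0.034314 m
1799–3499 m: 0.65 × 1700 × 1.4×10⁻⁴ = 0.15470 m
Δh = 0.030968 + 0.160022 + 0.013104 + 0.034314 + 0.15470 = 0.393108 m

390 mm of thermosteric rise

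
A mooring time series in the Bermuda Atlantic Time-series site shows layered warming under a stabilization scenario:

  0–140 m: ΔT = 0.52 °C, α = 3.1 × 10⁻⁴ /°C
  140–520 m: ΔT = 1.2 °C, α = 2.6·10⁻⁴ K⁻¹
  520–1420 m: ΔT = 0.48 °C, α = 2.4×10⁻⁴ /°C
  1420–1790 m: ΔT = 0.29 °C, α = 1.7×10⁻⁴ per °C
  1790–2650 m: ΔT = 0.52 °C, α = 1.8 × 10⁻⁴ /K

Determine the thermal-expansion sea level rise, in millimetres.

344 mm

Layer 1: 3.1×10⁻⁴ × 0.52 × 140 = 0.022568 m
Layer 2: 1.2 × 2.6×10⁻⁴ × 380 = 0.11856 m
Layer 3: 0.48 × 2.4×10⁻⁴ × 900 = 0.10368 m
Layer 4: 1.7×10⁻⁴ × 370 × 0.29 = 0.018241 m
Layer 5: 0.52 × 860 × 1.8×10⁻⁴ = 0.080496 m
Δh = 0.022568 + 0.11856 + 0.10368 + 0.018241 + 0.080496 = 0.343545 m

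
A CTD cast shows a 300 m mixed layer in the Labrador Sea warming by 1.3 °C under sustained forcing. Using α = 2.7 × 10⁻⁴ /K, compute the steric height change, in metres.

Δh = αΔT·H = 2.7×10⁻⁴ × 1.3 × 300 = 0.10530 m

0.105 m of thermosteric rise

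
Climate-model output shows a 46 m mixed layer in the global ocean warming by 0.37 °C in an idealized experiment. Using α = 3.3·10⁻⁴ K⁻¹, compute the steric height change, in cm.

Δh = αΔT·H = 3.3×10⁻⁴ × 0.37 × 46 = 0.0056166 m

Δh = 0.562 cm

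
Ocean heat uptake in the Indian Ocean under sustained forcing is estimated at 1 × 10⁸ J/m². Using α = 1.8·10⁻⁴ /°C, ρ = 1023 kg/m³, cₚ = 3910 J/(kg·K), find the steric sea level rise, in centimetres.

Δh = αQ/(ρcₚ) = 1.8×10⁻⁴ × 1×10⁸ / (1023 × 3910) ≈ 0.0045001 m

about 0.450 cm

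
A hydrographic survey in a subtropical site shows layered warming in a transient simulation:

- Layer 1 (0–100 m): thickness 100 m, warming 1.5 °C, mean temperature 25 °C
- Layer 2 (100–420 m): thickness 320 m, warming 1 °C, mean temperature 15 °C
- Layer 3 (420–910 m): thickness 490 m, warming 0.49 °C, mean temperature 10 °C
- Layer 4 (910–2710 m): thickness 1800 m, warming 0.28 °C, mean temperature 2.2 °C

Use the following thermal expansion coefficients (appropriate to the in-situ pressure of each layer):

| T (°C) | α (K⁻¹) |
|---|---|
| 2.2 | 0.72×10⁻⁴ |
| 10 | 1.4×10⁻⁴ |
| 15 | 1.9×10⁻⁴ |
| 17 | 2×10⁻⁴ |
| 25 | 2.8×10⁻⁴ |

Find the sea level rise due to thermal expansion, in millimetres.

Δh ≈ 173 mm

Layer 1 at 25 °C → α = 2.8×10⁻⁴ K⁻¹
Layer 2 at 15 °C → α = 1.9×10⁻⁴ K⁻¹
Layer 3 at 10 °C → α = 1.4×10⁻⁴ K⁻¹
Layer 4 at 2.2 °C → α = 0.72×10⁻⁴ K⁻¹
Layer 1: 100 × 2.8×10⁻⁴ × 1.5 = 0.04200 m
Layer 2: 320 × 1.9×10⁻⁴ × 1 = 0.06080 m
Layer 3: 0.49 × 490 × 1.4×10⁻⁴ = 0.033614 m
0.72×10⁻⁴ × 0.28 × 1800 = 0.036288 m
Δh = 0.04200 + 0.06080 + 0.033614 + 0.036288 = 0.172702 m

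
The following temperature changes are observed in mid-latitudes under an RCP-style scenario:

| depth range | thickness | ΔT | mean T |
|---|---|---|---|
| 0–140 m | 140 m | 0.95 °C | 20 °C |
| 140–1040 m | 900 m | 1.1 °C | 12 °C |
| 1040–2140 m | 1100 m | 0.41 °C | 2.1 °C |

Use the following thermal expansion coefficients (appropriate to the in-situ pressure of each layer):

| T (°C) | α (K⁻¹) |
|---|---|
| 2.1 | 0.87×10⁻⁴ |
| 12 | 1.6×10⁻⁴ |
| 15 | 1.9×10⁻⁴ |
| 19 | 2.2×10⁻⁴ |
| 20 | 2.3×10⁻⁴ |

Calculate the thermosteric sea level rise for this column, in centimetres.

Layer 1 at 20 °C → α = 2.3×10⁻⁴ K⁻¹
Layer 2 at 12 °C → α = 1.6×10⁻⁴ K⁻¹
Layer 3 at 2.1 °C → α = 0.87×10⁻⁴ K⁻¹
140 × 0.95 × 2.3×10⁻⁴ = 0.03059 m
Layer 2: 1.6×10⁻⁴ × 1.1 × 900 = 0.15840 m
1040–2140 m: 0.87×10⁻⁴ × 1100 × 0.41 = 0.039237 m
Δh = 0.03059 + 0.15840 + 0.039237 = 0.228227 m

23 cm of thermosteric rise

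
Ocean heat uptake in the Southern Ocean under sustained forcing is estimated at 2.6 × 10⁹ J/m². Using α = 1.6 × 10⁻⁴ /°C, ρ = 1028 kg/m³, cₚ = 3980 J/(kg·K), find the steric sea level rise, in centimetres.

Δh = αQ/(ρcₚ) = 1.6×10⁻⁴ × 2.6×10⁹ / (1028 × 3980) ≈ 0.10168 m

Δh = 10 cm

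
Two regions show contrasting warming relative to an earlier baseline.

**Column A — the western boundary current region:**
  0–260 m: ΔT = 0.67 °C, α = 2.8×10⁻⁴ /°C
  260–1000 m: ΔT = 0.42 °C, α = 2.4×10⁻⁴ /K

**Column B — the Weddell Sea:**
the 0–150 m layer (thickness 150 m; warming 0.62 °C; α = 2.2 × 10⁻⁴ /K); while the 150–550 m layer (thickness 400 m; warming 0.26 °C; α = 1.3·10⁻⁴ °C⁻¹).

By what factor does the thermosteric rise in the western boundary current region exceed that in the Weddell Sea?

a factor of 3.63

A 2.8×10⁻⁴ × 0.67 × 260 = 0.048776 m
A 260–1000 m: 0.42 × 740 × 2.4×10⁻⁴ = 0.074592 m
A total: 0.123368 m
B 0.62 × 150 × 2.2×10⁻⁴ = 0.02046 m
B 150–550 m: 1.3×10⁻⁴ × 400 × 0.26 = 0.01352 m
B total: 0.03398 m
Ratio: 0.123368 / 0.03398 ≈ 3.631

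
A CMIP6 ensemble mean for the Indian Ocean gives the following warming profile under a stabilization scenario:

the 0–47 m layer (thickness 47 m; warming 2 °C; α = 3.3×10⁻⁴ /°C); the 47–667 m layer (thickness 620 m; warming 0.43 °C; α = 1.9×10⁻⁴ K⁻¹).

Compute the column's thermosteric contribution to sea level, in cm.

Δh = 8.2 cm

Layer 1: 47 × 3.3×10⁻⁴ × 2 = 0.03102 m
47–667 m: 1.9×10⁻⁴ × 620 × 0.43 = 0.050654 m
Δh = 0.03102 + 0.050654 = 0.081674 m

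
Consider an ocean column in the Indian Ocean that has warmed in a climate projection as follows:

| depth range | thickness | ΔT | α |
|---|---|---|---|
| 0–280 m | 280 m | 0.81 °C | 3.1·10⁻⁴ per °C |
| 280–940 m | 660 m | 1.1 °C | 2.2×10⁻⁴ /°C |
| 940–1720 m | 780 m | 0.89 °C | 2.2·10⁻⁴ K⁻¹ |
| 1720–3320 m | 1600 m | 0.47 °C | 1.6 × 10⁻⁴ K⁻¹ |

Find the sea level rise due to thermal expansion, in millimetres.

Layer 1: 0.81 × 280 × 3.1×10⁻⁴ = 0.070308 m
660 × 1.1 × 2.2×10⁻⁴ = 0.15972 m
Layer 3: 2.2×10⁻⁴ × 0.89 × 780 = 0.152724 m
1600 × 1.6×10⁻⁴ × 0.47 = 0.12032 m
Δh = 0.070308 + 0.15972 + 0.152724 + 0.12032 = 0.503072 m ≈ 503 mm

503 mm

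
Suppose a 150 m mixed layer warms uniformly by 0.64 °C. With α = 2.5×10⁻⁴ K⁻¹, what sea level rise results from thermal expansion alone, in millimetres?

24.0 mm

Δh = αΔT·H = 2.5×10⁻⁴ × 0.64 × 150 = 0.02400 m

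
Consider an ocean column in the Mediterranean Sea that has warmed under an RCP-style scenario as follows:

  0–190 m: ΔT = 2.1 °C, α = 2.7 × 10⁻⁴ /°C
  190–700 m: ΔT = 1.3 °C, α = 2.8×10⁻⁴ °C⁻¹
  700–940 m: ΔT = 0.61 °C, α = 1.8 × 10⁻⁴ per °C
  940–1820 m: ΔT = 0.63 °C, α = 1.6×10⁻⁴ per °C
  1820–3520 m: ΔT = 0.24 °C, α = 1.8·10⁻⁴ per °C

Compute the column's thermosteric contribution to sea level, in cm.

48.2 cm of thermosteric rise

Layer 1: 190 × 2.1 × 2.7×10⁻⁴ = 0.10773 m
190–700 m: 1.3 × 510 × 2.8×10⁻⁴ = 0.18564 m
Layer 3: 240 × 0.61 × 1.8×10⁻⁴ = 0.026352 m
940–1820 m: 1.6×10⁻⁴ × 0.63 × 880 = 0.088704 m
1820–3520 m: 1.8×10⁻⁴ × 1700 × 0.24 = 0.07344 m
Δh = 0.10773 + 0.18564 + 0.026352 + 0.088704 + 0.07344 = 0.481866 m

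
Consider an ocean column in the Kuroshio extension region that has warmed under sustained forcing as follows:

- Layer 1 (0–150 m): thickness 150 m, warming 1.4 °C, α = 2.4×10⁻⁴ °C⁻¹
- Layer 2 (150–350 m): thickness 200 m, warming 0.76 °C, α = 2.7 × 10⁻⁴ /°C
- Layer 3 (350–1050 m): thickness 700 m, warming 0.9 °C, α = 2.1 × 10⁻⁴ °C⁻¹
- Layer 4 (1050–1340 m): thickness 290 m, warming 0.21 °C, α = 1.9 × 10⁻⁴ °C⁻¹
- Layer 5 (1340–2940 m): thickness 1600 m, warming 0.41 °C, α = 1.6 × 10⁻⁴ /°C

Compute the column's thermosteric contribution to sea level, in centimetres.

Layer 1: 2.4×10⁻⁴ × 1.4 × 150 = 0.05040 m
0.76 × 200 × 2.7×10⁻⁴ = 0.04104 m
Layer 3: 0.9 × 2.1×10⁻⁴ × 700 = 0.13230 m
1050–1340 m: 0.21 × 290 × 1.9×10⁻⁴ = 0.011571 m
1.6×10⁻⁴ × 0.41 × 1600 = 0.10496 m
Δh = 0.05040 + 0.04104 + 0.13230 + 0.011571 + 0.10496 = 0.340271 m

about 34 cm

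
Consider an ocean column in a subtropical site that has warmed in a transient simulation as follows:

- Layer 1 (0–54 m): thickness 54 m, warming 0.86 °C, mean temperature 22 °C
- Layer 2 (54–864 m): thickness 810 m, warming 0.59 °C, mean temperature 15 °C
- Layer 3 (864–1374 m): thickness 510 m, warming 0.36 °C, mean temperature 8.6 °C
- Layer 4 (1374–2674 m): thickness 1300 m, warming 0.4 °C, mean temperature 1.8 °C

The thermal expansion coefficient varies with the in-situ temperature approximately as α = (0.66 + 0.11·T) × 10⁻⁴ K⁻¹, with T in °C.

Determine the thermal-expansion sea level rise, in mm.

Layer 1: α = (0.66 + 0.11×22)×10⁻⁴ = 3.08×10⁻⁴ K⁻¹
Layer 2: α = (0.66 + 0.11×15)×10⁻⁴ = 2.31×10⁻⁴ K⁻¹
Layer 3: α = (0.66 + 0.11×8.6)×10⁻⁴ = 1.606×10⁻⁴ K⁻¹
Layer 4: α = (0.66 + 0.11×1.8)×10⁻⁴ = 0.858×10⁻⁴ K⁻¹
0–54 m: 54 × 3.08×10⁻⁴ × 0.86 = 0.01430352 m
54–864 m: 2.31×10⁻⁴ × 0.59 × 810 = 0.1103949 m
Layer 3: 0.36 × 510 × 1.606×10⁻⁴ = 0.02948616 m
1300 × 0.858×10⁻⁴ × 0.4 = 0.044616 m
Δh = 0.01430352 + 0.1103949 + 0.02948616 + 0.044616 = 0.19880058 m

Δh ≈ 199 mm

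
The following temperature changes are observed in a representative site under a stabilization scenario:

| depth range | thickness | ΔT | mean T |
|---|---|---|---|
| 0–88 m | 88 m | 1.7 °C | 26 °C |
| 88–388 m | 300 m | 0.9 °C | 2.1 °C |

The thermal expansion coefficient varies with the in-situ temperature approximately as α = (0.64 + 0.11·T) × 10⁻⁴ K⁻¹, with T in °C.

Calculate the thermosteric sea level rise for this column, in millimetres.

75.9 mm of thermosteric rise

Layer 1: α = (0.64 + 0.11×26)×10⁻⁴ = 3.5×10⁻⁴ K⁻¹
Layer 2: α = (0.64 + 0.11×2.1)×10⁻⁴ = 0.871×10⁻⁴ K⁻¹
Layer 1: 3.5×10⁻⁴ × 1.7 × 88 = 0.05236 m
300 × 0.9 × 0.871×10⁻⁴ = 0.023517 m
Δh = 0.05236 + 0.023517 = 0.075877 m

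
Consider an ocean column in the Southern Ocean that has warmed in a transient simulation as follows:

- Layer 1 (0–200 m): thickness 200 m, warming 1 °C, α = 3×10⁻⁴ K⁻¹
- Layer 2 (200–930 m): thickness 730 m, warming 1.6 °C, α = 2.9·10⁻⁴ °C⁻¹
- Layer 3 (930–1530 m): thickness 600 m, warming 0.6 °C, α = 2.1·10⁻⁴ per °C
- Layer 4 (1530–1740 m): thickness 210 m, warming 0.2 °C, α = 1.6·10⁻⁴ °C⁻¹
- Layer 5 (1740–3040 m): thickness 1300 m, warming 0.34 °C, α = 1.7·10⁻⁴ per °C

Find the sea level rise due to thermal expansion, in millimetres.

about 560 mm

0–200 m: 3×10⁻⁴ × 1 × 200 = 0.06000 m
1.6 × 730 × 2.9×10⁻⁴ = 0.33872 m
Layer 3: 2.1×10⁻⁴ × 600 × 0.6 = 0.07560 m
1530–1740 m: 210 × 1.6×10⁻⁴ × 0.2 = 0.00672 m
1740–3040 m: 0.34 × 1.7×10⁻⁴ × 1300 = 0.07514 m
Δh = 0.06000 + 0.33872 + 0.07560 + 0.00672 + 0.07514 = 0.55618 m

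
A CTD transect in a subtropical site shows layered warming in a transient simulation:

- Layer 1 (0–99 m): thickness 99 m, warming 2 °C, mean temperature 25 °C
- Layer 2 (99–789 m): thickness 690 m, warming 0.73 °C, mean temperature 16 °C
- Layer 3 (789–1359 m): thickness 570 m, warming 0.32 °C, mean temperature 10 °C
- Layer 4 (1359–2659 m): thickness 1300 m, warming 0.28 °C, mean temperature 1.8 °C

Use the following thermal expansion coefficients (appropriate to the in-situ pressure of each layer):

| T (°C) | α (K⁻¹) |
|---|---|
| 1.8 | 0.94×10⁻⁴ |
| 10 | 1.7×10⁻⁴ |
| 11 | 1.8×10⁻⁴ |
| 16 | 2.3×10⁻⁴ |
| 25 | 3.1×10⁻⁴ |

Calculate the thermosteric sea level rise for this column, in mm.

Δh = 240 mm

Layer 1 at 25 °C → α = 3.1×10⁻⁴ K⁻¹
Layer 2 at 16 °C → α = 2.3×10⁻⁴ K⁻¹
Layer 3 at 10 °C → α = 1.7×10⁻⁴ K⁻¹
Layer 4 at 1.8 °C → α = 0.94×10⁻⁴ K⁻¹
0–99 m: 3.1×10⁻⁴ × 99 × 2 = 0.06138 m
99–789 m: 2.3×10⁻⁴ × 0.73 × 690 = 0.115851 m
0.32 × 1.7×10⁻⁴ × 570 = 0.031008 m
Layer 4: 1300 × 0.28 × 0.94×10⁻⁴ = 0.034216 m
Δh = 0.06138 + 0.115851 + 0.031008 + 0.034216 = 0.242455 m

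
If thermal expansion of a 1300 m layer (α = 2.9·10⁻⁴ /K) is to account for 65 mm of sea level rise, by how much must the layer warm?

0.172 K

ΔT = Δh/(αH) = 0.065 / (2.9×10⁻⁴ × 1300) ≈ 0.1724 K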